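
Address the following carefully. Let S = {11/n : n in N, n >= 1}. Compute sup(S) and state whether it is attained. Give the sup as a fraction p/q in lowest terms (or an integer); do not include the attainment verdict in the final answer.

Analysis:
- Values: 11, 11/2, 11/3, 11/4, ... strictly decreasing.
- The maximum is 11 (n=1); sup = 11 (attained).
- The set is bounded below by 0; 11/n -> 0 so 0 is the greatest lower bound.
- 0 is not in the set, so inf = 0 is not attained.
Conclusion: sup(S) = 11, attained in S.

11


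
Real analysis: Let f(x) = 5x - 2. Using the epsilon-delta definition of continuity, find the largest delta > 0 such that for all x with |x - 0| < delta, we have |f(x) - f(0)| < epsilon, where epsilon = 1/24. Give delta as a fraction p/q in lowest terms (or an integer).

We compute f(0) = 5*(0) - 2 = -2.
|f(x) - f(0)| = |5x - 2 - (-2)| = |5(x - 0)| = 5|x - 0|.
We need 5|x - 0| < 1/24, i.e. |x - 0| < 1/24 / 5 = 1/120.
So any delta <= 1/120 works. Conversely, if delta > 1/120, then x = 0 + 1/120 satisfies |x - 0| = 1/120 < delta but |f(x) - f(0)| = 5 * 1/120 = 1/24, which is not < 1/24; so no larger delta works.
Hence the largest such delta is 1/120.

1/120


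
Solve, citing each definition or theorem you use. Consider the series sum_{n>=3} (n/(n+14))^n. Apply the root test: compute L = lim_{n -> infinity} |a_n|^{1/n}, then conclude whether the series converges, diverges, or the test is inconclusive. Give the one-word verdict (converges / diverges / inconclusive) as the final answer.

Let a_n denote the general term. Form |a_n|^(1/n) and simplify:
|a_n|^(1/n) = n/(n + 14)
Take the limit as n -> infinity: L = 1.
Since L = 1, the root test is inconclusive. (In fact a_n = (n/(n+14))^n -> e^(-14) != 0, so the nth-term test shows divergence; but the root test itself gives no conclusion.)

inconclusive


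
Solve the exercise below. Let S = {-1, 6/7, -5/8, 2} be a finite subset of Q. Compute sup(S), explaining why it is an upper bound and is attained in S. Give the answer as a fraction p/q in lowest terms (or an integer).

S is finite, so sup(S) = max(S).
Sorted decreasing:
2, 6/7, -5/8, -1
The extremum is 2.
For every x in S, x <= 2. And 2 is in S, so it is attained.
Therefore sup(S) = 2.

2


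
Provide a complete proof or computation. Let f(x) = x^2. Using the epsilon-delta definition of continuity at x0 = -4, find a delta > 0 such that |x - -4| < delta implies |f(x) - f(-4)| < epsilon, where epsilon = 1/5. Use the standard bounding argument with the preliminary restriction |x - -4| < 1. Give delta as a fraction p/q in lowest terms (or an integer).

Factor: |x^2 - (-4)^2| = |x - -4| * |x + -4|.
Impose |x - -4| < 1 first. Then |x + -4| = |(x - -4) + 2*(-4)| <= |x - -4| + 2*|-4| < 1 + 8 = 9.
So |x^2 - (-4)^2| < delta * 9.
We need delta * 9 <= 1/5, i.e. delta <= 1/5/9 = 1/45.
Since 1/45 < 1, this is tighter than 1; take delta = 1/45.
So delta = 1/45 works.

1/45


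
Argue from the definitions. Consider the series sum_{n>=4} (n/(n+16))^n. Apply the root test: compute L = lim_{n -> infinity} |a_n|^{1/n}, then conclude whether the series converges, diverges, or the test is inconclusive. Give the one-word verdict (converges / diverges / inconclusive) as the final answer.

Let a_n denote the general term. Form |a_n|^(1/n) and simplify:
|a_n|^(1/n) = n/(n + 16)
Take the limit as n -> infinity: L = 1.
Since L = 1, the root test is inconclusive. (In fact a_n = (n/(n+16))^n -> e^(-16) != 0, so the nth-term test shows divergence; but the root test itself gives no conclusion.)

inconclusive


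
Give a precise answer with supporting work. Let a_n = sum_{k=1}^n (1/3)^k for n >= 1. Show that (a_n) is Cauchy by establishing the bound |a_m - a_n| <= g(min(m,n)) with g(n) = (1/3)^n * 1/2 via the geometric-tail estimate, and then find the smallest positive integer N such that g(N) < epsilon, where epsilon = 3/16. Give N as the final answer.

For m > n >= 1: |a_m - a_n| = sum_{k=n+1}^m (1/3)^k < sum_{k=n+1}^infinity (1/3)^k = (1/3)^(n+1) / (1 - 1/3) = (1/3)^n * (1/3) * (3/2) = (1/3)^n * 1/2.
So g(n) = (1/3)^n / 2. Since g(n) -> 0, (a_n) is Cauchy.
Now solve g(N) < 3/16: (1/3)^N / 2 < 3/16 <=> 3^N > 1 / (2 * 3/16) = 8/3.
Check powers of 3: 3^0 = 1 <= 8/3, 3^1 = 3 > 8/3.
So the smallest such N is 1. Check: g(1) = 1/(2 * 3) = 1/6 < 3/16.

1


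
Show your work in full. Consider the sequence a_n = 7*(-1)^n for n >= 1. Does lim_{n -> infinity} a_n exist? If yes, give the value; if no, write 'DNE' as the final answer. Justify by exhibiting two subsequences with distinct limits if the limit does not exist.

Examine the behaviour of a_n along subsequences.
Even-n subsequence a_{2k} = 7 -> 7. Odd-n subsequence a_{2k+1} = -7 -> -7.
Since these two subsequential limits are 7 and -7, distinct, the full sequence cannot converge (a convergent sequence has all subsequences tending to the same limit). So lim a_n does not exist.

DNE


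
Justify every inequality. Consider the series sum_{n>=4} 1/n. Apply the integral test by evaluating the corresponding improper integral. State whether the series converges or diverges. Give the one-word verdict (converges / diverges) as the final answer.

Let f(x) = 1/x. Then f is positive, continuous, and decreasing on [4, infinity), so the integral test applies.
Compute the improper integral int_{4}^infinity f(x) dx:
  antiderivative F(x) = log(x).
  As x -> infinity, log(x) -> infinity.
  So int = infinity - log(4) = infinity. By the integral test, the series diverges.

diverges


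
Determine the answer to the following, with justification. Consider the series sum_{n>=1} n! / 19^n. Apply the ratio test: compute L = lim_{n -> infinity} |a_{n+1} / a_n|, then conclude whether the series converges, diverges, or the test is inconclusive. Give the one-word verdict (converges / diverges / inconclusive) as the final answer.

Let a_n denote the general term. Form the ratio a_{n+1}/a_n and simplify:
a_{n+1}/a_n = n/19 + 1/19
Take the limit as n -> infinity: L = infinity.
Since L = infinity > 1 (or L = infinity), the ratio test implies the series diverges.

diverges


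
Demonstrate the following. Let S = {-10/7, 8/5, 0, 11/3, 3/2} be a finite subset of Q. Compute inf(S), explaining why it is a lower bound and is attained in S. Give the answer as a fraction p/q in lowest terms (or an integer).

S is finite, so inf(S) = min(S).
Sorted increasing:
-10/7, 0, 3/2, 8/5, 11/3
The extremum is -10/7.
For every x in S, x >= -10/7. And -10/7 is in S, so it is attained.
Therefore inf(S) = -10/7.

-10/7


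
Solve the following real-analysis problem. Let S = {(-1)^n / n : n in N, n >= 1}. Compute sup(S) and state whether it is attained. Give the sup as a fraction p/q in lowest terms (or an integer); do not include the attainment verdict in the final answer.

Analysis:
- Values: -1, 1/2, -1/3, 1/4, -1/5, ...
- Positive terms (even n): 1/(2+0), 1/(4+0), ... decreasing -> max = 1/2 (n=2).
- Negative terms (odd n): -1/(1+0), -1/(3+0), ... increasing -> min = -1 (n=1).
- So sup = 1/2 (attained at n=2); inf = -1 (attained at n=1).
Conclusion: sup(S) = 1/2, attained in S.

1/2


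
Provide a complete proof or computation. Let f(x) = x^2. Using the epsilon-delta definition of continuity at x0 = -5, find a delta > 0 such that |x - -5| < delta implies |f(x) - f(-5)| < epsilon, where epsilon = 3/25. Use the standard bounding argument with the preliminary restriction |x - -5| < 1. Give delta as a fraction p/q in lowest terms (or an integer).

Factor: |x^2 - (-5)^2| = |x - -5| * |x + -5|.
Impose |x - -5| < 1 first. Then |x + -5| = |(x - -5) + 2*(-5)| <= |x - -5| + 2*|-5| < 1 + 10 = 11.
So |x^2 - (-5)^2| < delta * 11.
We need delta * 11 <= 3/25, i.e. delta <= 3/25/11 = 3/275.
Since 3/275 < 1, this is tighter than 1; take delta = 3/275.
So delta = 3/275 works.

3/275


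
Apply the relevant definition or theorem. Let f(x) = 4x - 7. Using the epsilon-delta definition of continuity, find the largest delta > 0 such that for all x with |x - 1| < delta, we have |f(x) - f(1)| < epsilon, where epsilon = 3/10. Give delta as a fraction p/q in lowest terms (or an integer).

We compute f(1) = 4*(1) - 7 = -3.
|f(x) - f(1)| = |4x - 7 - (-3)| = |4(x - 1)| = 4|x - 1|.
We need 4|x - 1| < 3/10, i.e. |x - 1| < 3/10 / 4 = 3/40.
So any delta <= 3/40 works. Conversely, if delta > 3/40, then x = 1 + 3/40 satisfies |x - 1| = 3/40 < delta but |f(x) - f(1)| = 4 * 3/40 = 3/10, which is not < 3/10; so no larger delta works.
Hence the largest such delta is 3/40.

3/40


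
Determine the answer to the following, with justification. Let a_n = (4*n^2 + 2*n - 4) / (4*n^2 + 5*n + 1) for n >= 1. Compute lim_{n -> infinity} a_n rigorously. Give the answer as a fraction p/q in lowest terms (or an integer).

Divide numerator and denominator by n^2, the highest power:
numerator / n^2 = 4 + 2/n - 4/n^2
denominator / n^2 = 4 + 5/n + n^(-2)
As n -> infinity, all terms of the form c/n^k (k >= 1) tend to 0.
So numerator / n^2 -> 4 and denominator / n^2 -> 4.
Therefore lim a_n = 1.

1


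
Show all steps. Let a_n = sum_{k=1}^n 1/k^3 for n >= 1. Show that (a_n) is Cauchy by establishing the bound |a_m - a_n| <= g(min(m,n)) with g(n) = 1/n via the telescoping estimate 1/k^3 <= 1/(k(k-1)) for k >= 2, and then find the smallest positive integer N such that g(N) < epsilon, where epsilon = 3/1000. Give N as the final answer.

For m > n >= 1: |a_m - a_n| = sum_{k=n+1}^m 1/k^3.
Use 1/k^3 <= 1/(k(k-1)) = 1/(k-1) - 1/k for k >= 2 (which holds since k^3 >= k^2 >= k(k-1) for k >= 2):
sum_{k=n+1}^m 1/k^3 <= sum_{k=n+1}^m (1/(k-1) - 1/k) = 1/n - 1/m <= 1/n.
By symmetry the same bound holds with n,m swapped, so |a_m - a_n| <= 1/min(m,n) = g(min(m,n)). Since g(n) -> 0, (a_n) is Cauchy.
Now solve g(N) < 3/1000: 1/N < 3/1000 <=> N > 1/(3/1000) = 1000/3.
The smallest integer strictly greater than 1000/3 is N = 334.
Check: g(334) = 1/334 < 3/1000; g(333) = 1/333 >= 3/1000. So N = 334.

334


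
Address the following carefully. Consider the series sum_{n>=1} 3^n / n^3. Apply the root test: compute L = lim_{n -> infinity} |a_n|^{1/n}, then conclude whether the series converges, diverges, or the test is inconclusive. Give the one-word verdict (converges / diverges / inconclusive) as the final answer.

Let a_n denote the general term. Form |a_n|^(1/n) and simplify:
|a_n|^(1/n) = 3/n^(3/n)
Take the limit as n -> infinity: L = 3.
Since L = 3 > 1, the root test implies divergence.

diverges


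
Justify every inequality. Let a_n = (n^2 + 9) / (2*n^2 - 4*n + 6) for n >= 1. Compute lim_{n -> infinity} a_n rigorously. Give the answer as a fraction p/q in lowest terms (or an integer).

Divide numerator and denominator by n^2, the highest power:
numerator / n^2 = 1 + 9/n^2
denominator / n^2 = 2 - 4/n + 6/n^2
As n -> infinity, all terms of the form c/n^k (k >= 1) tend to 0.
So numerator / n^2 -> 1 and denominator / n^2 -> 2.
Therefore lim a_n = 1/2.

1/2


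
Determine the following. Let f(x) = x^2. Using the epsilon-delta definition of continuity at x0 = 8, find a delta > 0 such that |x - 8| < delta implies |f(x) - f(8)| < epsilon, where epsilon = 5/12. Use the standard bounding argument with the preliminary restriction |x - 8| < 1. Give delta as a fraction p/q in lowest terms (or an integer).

Factor: |x^2 - (8)^2| = |x - 8| * |x + 8|.
Impose |x - 8| < 1 first. Then |x + 8| = |(x - 8) + 2*(8)| <= |x - 8| + 2*|8| < 1 + 16 = 17.
So |x^2 - (8)^2| < delta * 17.
We need delta * 17 <= 5/12, i.e. delta <= 5/12/17 = 5/204.
Since 5/204 < 1, this is tighter than 1; take delta = 5/204.
So delta = 5/204 works.

5/204


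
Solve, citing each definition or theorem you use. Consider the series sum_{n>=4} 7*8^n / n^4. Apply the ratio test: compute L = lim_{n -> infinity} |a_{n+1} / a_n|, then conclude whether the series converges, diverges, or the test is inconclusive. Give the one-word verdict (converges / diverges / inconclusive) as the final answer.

Let a_n denote the general term. Form the ratio a_{n+1}/a_n and simplify:
a_{n+1}/a_n = 8*n^4/(n + 1)^4
Take the limit as n -> infinity: L = 8.
Since L = 8 > 1 (or L = infinity), the ratio test implies the series diverges.

diverges


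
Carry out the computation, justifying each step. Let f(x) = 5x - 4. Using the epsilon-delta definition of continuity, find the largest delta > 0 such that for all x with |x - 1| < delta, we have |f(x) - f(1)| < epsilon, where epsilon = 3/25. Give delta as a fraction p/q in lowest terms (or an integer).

We compute f(1) = 5*(1) - 4 = 1.
|f(x) - f(1)| = |5x - 4 - (1)| = |5(x - 1)| = 5|x - 1|.
We need 5|x - 1| < 3/25, i.e. |x - 1| < 3/25 / 5 = 3/125.
So any delta <= 3/125 works. Conversely, if delta > 3/125, then x = 1 + 3/125 satisfies |x - 1| = 3/125 < delta but |f(x) - f(1)| = 5 * 3/125 = 3/25, which is not < 3/25; so no larger delta works.
Hence the largest such delta is 3/125.

3/125


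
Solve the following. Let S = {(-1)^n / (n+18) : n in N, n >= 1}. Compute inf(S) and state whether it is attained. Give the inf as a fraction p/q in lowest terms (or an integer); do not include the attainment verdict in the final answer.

Analysis:
- Values: -1/19, 1/20, -1/21, 1/22, -1/23, ...
- Positive terms (even n): 1/(2+18), 1/(4+18), ... decreasing -> max = 1/20 (n=2).
- Negative terms (odd n): -1/(1+18), -1/(3+18), ... increasing -> min = -1/19 (n=1).
- So sup = 1/20 (attained at n=2); inf = -1/19 (attained at n=1).
Conclusion: inf(S) = -1/19, attained in S.

-1/19


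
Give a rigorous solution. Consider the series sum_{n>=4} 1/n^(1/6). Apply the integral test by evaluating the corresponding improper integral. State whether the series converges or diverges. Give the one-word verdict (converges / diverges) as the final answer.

Let f(x) = x^(-1/6). Then f is positive, continuous, and decreasing on [4, infinity), so the integral test applies.
Compute the improper integral int_{4}^infinity f(x) dx:
  antiderivative F(x) = 6*x^(5/6)/5.
  As x -> infinity, F(x) -> infinity (since p = 1/6 < 1).
  So the integral diverges. By the integral test, the series diverges.

diverges


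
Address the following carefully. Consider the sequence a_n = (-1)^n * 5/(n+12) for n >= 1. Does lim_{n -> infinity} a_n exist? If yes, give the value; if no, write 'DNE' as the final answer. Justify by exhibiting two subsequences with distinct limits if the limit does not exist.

Examine the behaviour of a_n along subsequences.
Even-n subsequence a_{2k} = 5/(2k+12) -> 0. Odd-n subsequence a_{2k+1} = -5/(2k+13) -> 0. Both tend to 0, which suggests the limit is 0; verify directly.
|a_n - 0| = 5/(n+12) < 5/n for every n >= 1.
Given epsilon > 0, choose a positive integer N > 5/epsilon. Then for all n >= N, |a_n| < 5/n <= 5/N < epsilon.
So by the definition of the limit, lim a_n exists and equals 0.

0


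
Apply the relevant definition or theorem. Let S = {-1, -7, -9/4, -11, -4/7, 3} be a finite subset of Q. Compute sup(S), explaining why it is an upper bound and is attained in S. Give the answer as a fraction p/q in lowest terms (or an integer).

S is finite, so sup(S) = max(S).
Sorted decreasing:
3, -4/7, -1, -9/4, -7, -11
The extremum is 3.
For every x in S, x <= 3. And 3 is in S, so it is attained.
Therefore sup(S) = 3.

3


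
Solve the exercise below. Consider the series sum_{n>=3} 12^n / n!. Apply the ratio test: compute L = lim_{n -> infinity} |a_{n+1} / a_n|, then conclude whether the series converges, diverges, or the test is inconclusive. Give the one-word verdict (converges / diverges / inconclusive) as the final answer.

Let a_n denote the general term. Form the ratio a_{n+1}/a_n and simplify:
a_{n+1}/a_n = 12/(n + 1)
Take the limit as n -> infinity: L = 0.
Since L = 0 < 1, the ratio test implies the series converges.

converges


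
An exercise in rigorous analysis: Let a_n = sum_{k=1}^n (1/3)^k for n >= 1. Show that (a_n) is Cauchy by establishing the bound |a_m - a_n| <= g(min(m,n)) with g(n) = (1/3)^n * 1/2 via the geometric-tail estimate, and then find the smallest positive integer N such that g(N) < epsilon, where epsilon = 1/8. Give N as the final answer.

For m > n >= 1: |a_m - a_n| = sum_{k=n+1}^m (1/3)^k < sum_{k=n+1}^infinity (1/3)^k = (1/3)^(n+1) / (1 - 1/3) = (1/3)^n * (1/3) * (3/2) = (1/3)^n * 1/2.
So g(n) = (1/3)^n / 2. Since g(n) -> 0, (a_n) is Cauchy.
Now solve g(N) < 1/8: (1/3)^N / 2 < 1/8 <=> 3^N > 1 / (2 * 1/8) = 4.
Check powers of 3: 3^1 = 3 <= 4, 3^2 = 9 > 4.
So the smallest such N is 2. Check: g(2) = 1/(2 * 9) = 1/18 < 1/8.

2


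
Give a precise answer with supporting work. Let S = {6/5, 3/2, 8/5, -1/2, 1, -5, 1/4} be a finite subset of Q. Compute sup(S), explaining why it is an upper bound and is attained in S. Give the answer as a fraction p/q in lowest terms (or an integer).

S is finite, so sup(S) = max(S).
Sorted decreasing:
8/5, 3/2, 6/5, 1, 1/4, -1/2, -5
The extremum is 8/5.
For every x in S, x <= 8/5. And 8/5 is in S, so it is attained.
Therefore sup(S) = 8/5.

8/5


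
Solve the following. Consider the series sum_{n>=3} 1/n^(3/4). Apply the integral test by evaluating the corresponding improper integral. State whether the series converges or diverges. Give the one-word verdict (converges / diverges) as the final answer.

Let f(x) = x^(-3/4). Then f is positive, continuous, and decreasing on [3, infinity), so the integral test applies.
Compute the improper integral int_{3}^infinity f(x) dx:
  antiderivative F(x) = 4*x^(1/4).
  As x -> infinity, F(x) -> infinity (since p = 3/4 < 1).
  So the integral diverges. By the integral test, the series diverges.

diverges


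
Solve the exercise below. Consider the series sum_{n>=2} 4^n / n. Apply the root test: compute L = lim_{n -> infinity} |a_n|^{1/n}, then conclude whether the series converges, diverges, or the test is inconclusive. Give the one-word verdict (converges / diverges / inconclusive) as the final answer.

Let a_n denote the general term. Form |a_n|^(1/n) and simplify:
|a_n|^(1/n) = 4/n^(1/n)
Take the limit as n -> infinity: L = 4.
Since L = 4 > 1, the root test implies divergence.

diverges


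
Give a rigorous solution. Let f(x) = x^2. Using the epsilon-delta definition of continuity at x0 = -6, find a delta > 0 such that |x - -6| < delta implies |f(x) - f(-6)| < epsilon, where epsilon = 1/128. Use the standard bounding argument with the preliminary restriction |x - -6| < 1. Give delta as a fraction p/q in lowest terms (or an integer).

Factor: |x^2 - (-6)^2| = |x - -6| * |x + -6|.
Impose |x - -6| < 1 first. Then |x + -6| = |(x - -6) + 2*(-6)| <= |x - -6| + 2*|-6| < 1 + 12 = 13.
So |x^2 - (-6)^2| < delta * 13.
We need delta * 13 <= 1/128, i.e. delta <= 1/128/13 = 1/1664.
Since 1/1664 < 1, this is tighter than 1; take delta = 1/1664.
So delta = 1/1664 works.

1/1664


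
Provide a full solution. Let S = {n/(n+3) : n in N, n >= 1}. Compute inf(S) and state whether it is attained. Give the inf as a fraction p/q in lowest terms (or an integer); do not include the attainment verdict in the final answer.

Analysis:
- Values: 1/4, 2/5, 1/2, 4/7, ... strictly increasing.
- Minimum is 1/4 (n=1); inf = 1/4 (attained).
- n/(n+3) = 1 - 3/(n+3) -> 1 from below as n -> infinity, and never equals 1.
- So sup = 1 (not attained).
Conclusion: inf(S) = 1/4, attained in S.

1/4


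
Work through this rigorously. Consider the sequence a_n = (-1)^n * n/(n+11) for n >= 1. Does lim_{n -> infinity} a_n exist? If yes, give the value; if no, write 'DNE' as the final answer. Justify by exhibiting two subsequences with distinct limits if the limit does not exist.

Examine the behaviour of a_n along subsequences.
a_{2k} = 2k/(2k+11) -> 1. a_{2k+1} = -(2k+1)/(2k+12) -> -1.
Since these two subsequential limits are 1 and -1, distinct, the full sequence cannot converge (a convergent sequence has all subsequences tending to the same limit). So lim a_n does not exist.

DNE


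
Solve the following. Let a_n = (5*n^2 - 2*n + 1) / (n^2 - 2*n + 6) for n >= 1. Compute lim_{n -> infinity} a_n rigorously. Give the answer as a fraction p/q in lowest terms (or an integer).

Divide numerator and denominator by n^2, the highest power:
numerator / n^2 = 5 - 2/n + n^(-2)
denominator / n^2 = 1 - 2/n + 6/n^2
As n -> infinity, all terms of the form c/n^k (k >= 1) tend to 0.
So numerator / n^2 -> 5 and denominator / n^2 -> 1.
Therefore lim a_n = 5.

5


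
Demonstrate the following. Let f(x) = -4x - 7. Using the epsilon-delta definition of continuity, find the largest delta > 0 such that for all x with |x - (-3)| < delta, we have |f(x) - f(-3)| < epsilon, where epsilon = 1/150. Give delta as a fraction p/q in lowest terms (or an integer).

We compute f(-3) = -4*(-3) - 7 = 5.
|f(x) - f(-3)| = |-4x - 7 - (5)| = |-4(x - (-3))| = 4|x - (-3)|.
We need 4|x - (-3)| < 1/150, i.e. |x - (-3)| < 1/150 / 4 = 1/600.
So any delta <= 1/600 works. Conversely, if delta > 1/600, then x = -3 + 1/600 satisfies |x - (-3)| = 1/600 < delta but |f(x) - f(-3)| = 4 * 1/600 = 1/150, which is not < 1/150; so no larger delta works.
Hence the largest such delta is 1/600.

1/600


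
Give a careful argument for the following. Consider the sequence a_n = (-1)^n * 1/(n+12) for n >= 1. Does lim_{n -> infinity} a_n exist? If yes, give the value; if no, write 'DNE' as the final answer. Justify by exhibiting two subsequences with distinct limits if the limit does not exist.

Examine the behaviour of a_n along subsequences.
Even-n subsequence a_{2k} = 1/(2k+12) -> 0. Odd-n subsequence a_{2k+1} = -1/(2k+13) -> 0. Both tend to 0, which suggests the limit is 0; verify directly.
|a_n - 0| = 1/(n+12) < 1/n for every n >= 1.
Given epsilon > 0, choose a positive integer N > 1/epsilon. Then for all n >= N, |a_n| < 1/n <= 1/N < epsilon.
So by the definition of the limit, lim a_n exists and equals 0.

0


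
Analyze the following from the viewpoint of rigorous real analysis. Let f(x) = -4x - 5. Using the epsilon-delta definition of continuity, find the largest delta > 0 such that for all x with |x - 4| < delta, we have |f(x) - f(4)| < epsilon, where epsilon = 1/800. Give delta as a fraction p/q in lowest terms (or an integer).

We compute f(4) = -4*(4) - 5 = -21.
|f(x) - f(4)| = |-4x - 5 - (-21)| = |-4(x - 4)| = 4|x - 4|.
We need 4|x - 4| < 1/800, i.e. |x - 4| < 1/800 / 4 = 1/3200.
So any delta <= 1/3200 works. Conversely, if delta > 1/3200, then x = 4 + 1/3200 satisfies |x - 4| = 1/3200 < delta but |f(x) - f(4)| = 4 * 1/3200 = 1/800, which is not < 1/800; so no larger delta works.
Hence the largest such delta is 1/3200.

1/3200


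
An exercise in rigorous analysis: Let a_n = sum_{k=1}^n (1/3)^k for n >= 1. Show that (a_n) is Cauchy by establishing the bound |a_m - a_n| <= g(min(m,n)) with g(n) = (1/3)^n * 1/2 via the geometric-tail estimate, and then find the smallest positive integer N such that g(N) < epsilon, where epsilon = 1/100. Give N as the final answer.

For m > n >= 1: |a_m - a_n| = sum_{k=n+1}^m (1/3)^k < sum_{k=n+1}^infinity (1/3)^k = (1/3)^(n+1) / (1 - 1/3) = (1/3)^n * (1/3) * (3/2) = (1/3)^n * 1/2.
So g(n) = (1/3)^n / 2. Since g(n) -> 0, (a_n) is Cauchy.
Now solve g(N) < 1/100: (1/3)^N / 2 < 1/100 <=> 3^N > 1 / (2 * 1/100) = 50.
Check powers of 3: 3^3 = 27 <= 50, 3^4 = 81 > 50.
So the smallest such N is 4. Check: g(4) = 1/(2 * 81) = 1/162 < 1/100.

4


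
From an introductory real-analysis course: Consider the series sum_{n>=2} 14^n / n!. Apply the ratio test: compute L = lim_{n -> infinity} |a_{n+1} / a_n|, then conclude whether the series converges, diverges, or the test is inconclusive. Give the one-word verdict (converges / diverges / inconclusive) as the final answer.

Let a_n denote the general term. Form the ratio a_{n+1}/a_n and simplify:
a_{n+1}/a_n = 14/(n + 1)
Take the limit as n -> infinity: L = 0.
Since L = 0 < 1, the ratio test implies the series converges.

converges


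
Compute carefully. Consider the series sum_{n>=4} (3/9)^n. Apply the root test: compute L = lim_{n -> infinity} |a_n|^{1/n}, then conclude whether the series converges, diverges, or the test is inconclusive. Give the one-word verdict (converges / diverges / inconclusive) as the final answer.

Let a_n denote the general term. Form |a_n|^(1/n) and simplify:
|a_n|^(1/n) = 1/3
Take the limit as n -> infinity: L = 1/3.
Since L = 1/3 < 1, the root test implies convergence.

converges


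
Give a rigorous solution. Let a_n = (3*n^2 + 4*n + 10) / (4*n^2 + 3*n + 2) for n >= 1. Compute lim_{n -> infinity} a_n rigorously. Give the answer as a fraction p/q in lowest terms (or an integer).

Divide numerator and denominator by n^2, the highest power:
numerator / n^2 = 3 + 4/n + 10/n^2
denominator / n^2 = 4 + 3/n + 2/n^2
As n -> infinity, all terms of the form c/n^k (k >= 1) tend to 0.
So numerator / n^2 -> 3 and denominator / n^2 -> 4.
Therefore lim a_n = 3/4.

3/4


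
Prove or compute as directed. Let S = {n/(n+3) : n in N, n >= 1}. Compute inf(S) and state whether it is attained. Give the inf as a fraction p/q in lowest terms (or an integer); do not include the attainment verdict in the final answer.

Analysis:
- Values: 1/4, 2/5, 1/2, 4/7, ... strictly increasing.
- Minimum is 1/4 (n=1); inf = 1/4 (attained).
- n/(n+3) = 1 - 3/(n+3) -> 1 from below as n -> infinity, and never equals 1.
- So sup = 1 (not attained).
Conclusion: inf(S) = 1/4, attained in S.

1/4


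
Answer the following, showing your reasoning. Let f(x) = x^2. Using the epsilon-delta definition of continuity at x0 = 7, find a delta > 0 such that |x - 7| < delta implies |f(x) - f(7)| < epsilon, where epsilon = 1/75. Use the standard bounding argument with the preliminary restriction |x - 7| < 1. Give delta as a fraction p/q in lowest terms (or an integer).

Factor: |x^2 - (7)^2| = |x - 7| * |x + 7|.
Impose |x - 7| < 1 first. Then |x + 7| = |(x - 7) + 2*(7)| <= |x - 7| + 2*|7| < 1 + 14 = 15.
So |x^2 - (7)^2| < delta * 15.
We need delta * 15 <= 1/75, i.e. delta <= 1/75/15 = 1/1125.
Since 1/1125 < 1, this is tighter than 1; take delta = 1/1125.
So delta = 1/1125 works.

1/1125


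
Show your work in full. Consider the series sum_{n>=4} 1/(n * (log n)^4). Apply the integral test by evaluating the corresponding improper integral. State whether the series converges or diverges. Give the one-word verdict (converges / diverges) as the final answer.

Let f(x) = 1/(x*log(x)^4). Then f is positive, continuous, and decreasing on [4, infinity), so the integral test applies.
Compute the improper integral int_{4}^infinity f(x) dx:
  antiderivative F(x) = -1/(3*log(x)^3).
  F(x) -> 0 as x -> infinity.  int = 0 - F(4) = 1/(3*log(4)^3) < infinity. By the integral test, the series converges.

converges


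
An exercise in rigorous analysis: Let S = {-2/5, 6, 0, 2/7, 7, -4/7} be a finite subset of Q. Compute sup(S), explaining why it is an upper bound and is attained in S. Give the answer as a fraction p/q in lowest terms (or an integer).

S is finite, so sup(S) = max(S).
Sorted decreasing:
7, 6, 2/7, 0, -2/5, -4/7
The extremum is 7.
For every x in S, x <= 7. And 7 is in S, so it is attained.
Therefore sup(S) = 7.

7


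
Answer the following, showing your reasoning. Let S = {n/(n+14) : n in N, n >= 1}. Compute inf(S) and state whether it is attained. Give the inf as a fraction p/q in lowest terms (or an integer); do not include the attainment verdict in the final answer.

Analysis:
- Values: 1/15, 1/8, 3/17, 2/9, ... strictly increasing.
- Minimum is 1/15 (n=1); inf = 1/15 (attained).
- n/(n+14) = 1 - 14/(n+14) -> 1 from below as n -> infinity, and never equals 1.
- So sup = 1 (not attained).
Conclusion: inf(S) = 1/15, attained in S.

1/15


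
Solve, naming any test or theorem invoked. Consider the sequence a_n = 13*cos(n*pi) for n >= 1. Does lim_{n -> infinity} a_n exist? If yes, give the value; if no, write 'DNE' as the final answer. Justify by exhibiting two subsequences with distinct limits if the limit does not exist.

Examine the behaviour of a_n along subsequences.
cos(n*pi) = (-1)^n, so a_n = 13*(-1)^n. a_{2k} = 13 -> 13. a_{2k+1} = -13 -> -13.
Since these two subsequential limits are 13 and -13, distinct, the full sequence cannot converge (a convergent sequence has all subsequences tending to the same limit). So lim a_n does not exist.

DNE


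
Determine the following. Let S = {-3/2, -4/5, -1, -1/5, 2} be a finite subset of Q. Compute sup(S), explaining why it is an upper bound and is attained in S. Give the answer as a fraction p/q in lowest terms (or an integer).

S is finite, so sup(S) = max(S).
Sorted decreasing:
2, -1/5, -4/5, -1, -3/2
The extremum is 2.
For every x in S, x <= 2. And 2 is in S, so it is attained.
Therefore sup(S) = 2.

2


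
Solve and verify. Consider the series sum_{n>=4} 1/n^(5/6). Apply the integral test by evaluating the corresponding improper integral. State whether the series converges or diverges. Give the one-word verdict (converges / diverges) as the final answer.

Let f(x) = x^(-5/6). Then f is positive, continuous, and decreasing on [4, infinity), so the integral test applies.
Compute the improper integral int_{4}^infinity f(x) dx:
  antiderivative F(x) = 6*x^(1/6).
  As x -> infinity, F(x) -> infinity (since p = 5/6 < 1).
  So the integral diverges. By the integral test, the series diverges.

diverges


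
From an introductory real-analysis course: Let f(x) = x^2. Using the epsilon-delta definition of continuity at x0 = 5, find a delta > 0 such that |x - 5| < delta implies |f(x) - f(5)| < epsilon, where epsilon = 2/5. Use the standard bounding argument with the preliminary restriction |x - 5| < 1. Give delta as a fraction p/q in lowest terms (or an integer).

Factor: |x^2 - (5)^2| = |x - 5| * |x + 5|.
Impose |x - 5| < 1 first. Then |x + 5| = |(x - 5) + 2*(5)| <= |x - 5| + 2*|5| < 1 + 10 = 11.
So |x^2 - (5)^2| < delta * 11.
We need delta * 11 <= 2/5, i.e. delta <= 2/5/11 = 2/55.
Since 2/55 < 1, this is tighter than 1; take delta = 2/55.
So delta = 2/55 works.

2/55


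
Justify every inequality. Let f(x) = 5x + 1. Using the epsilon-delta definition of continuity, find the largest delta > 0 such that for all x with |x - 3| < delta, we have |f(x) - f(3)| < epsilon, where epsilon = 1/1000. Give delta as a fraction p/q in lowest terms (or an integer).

We compute f(3) = 5*(3) + 1 = 16.
|f(x) - f(3)| = |5x + 1 - (16)| = |5(x - 3)| = 5|x - 3|.
We need 5|x - 3| < 1/1000, i.e. |x - 3| < 1/1000 / 5 = 1/5000.
So any delta <= 1/5000 works. Conversely, if delta > 1/5000, then x = 3 + 1/5000 satisfies |x - 3| = 1/5000 < delta but |f(x) - f(3)| = 5 * 1/5000 = 1/1000, which is not < 1/1000; so no larger delta works.
Hence the largest such delta is 1/5000.

1/5000


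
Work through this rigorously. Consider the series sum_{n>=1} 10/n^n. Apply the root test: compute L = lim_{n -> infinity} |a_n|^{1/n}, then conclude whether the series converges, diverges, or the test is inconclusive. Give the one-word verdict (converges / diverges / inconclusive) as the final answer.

Let a_n denote the general term. Form |a_n|^(1/n) and simplify:
|a_n|^(1/n) = 10^(1/n)/n
Take the limit as n -> infinity: L = 0.
Since L = 0 < 1, the root test implies convergence.

converges


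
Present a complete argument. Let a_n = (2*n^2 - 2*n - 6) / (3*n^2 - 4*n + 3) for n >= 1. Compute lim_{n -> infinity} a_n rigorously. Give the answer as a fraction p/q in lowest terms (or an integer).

Divide numerator and denominator by n^2, the highest power:
numerator / n^2 = 2 - 2/n - 6/n^2
denominator / n^2 = 3 - 4/n + 3/n^2
As n -> infinity, all terms of the form c/n^k (k >= 1) tend to 0.
So numerator / n^2 -> 2 and denominator / n^2 -> 3.
Therefore lim a_n = 2/3.

2/3


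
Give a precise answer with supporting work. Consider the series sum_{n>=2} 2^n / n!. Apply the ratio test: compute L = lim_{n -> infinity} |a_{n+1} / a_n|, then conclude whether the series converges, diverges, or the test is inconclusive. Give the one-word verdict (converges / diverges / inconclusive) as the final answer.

Let a_n denote the general term. Form the ratio a_{n+1}/a_n and simplify:
a_{n+1}/a_n = 2/(n + 1)
Take the limit as n -> infinity: L = 0.
Since L = 0 < 1, the ratio test implies the series converges.

converges


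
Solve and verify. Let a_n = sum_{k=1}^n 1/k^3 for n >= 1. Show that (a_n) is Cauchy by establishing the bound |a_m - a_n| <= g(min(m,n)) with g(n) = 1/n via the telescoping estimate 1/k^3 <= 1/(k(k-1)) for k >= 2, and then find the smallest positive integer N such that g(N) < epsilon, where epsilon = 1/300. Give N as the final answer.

For m > n >= 1: |a_m - a_n| = sum_{k=n+1}^m 1/k^3.
Use 1/k^3 <= 1/(k(k-1)) = 1/(k-1) - 1/k for k >= 2 (which holds since k^3 >= k^2 >= k(k-1) for k >= 2):
sum_{k=n+1}^m 1/k^3 <= sum_{k=n+1}^m (1/(k-1) - 1/k) = 1/n - 1/m <= 1/n.
By symmetry the same bound holds with n,m swapped, so |a_m - a_n| <= 1/min(m,n) = g(min(m,n)). Since g(n) -> 0, (a_n) is Cauchy.
Now solve g(N) < 1/300: 1/N < 1/300 <=> N > 1/(1/300) = 300.
The smallest integer strictly greater than 300 is N = 301.
Check: g(301) = 1/301 < 1/300; g(300) = 1/300 >= 1/300. So N = 301.

301


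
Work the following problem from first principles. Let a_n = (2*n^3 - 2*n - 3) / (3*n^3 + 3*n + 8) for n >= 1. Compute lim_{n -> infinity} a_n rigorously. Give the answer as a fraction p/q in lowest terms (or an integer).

Divide numerator and denominator by n^3, the highest power:
numerator / n^3 = 2 - 2/n^2 - 3/n^3
denominator / n^3 = 3 + 3/n^2 + 8/n^3
As n -> infinity, all terms of the form c/n^k (k >= 1) tend to 0.
So numerator / n^3 -> 2 and denominator / n^3 -> 3.
Therefore lim a_n = 2/3.

2/3


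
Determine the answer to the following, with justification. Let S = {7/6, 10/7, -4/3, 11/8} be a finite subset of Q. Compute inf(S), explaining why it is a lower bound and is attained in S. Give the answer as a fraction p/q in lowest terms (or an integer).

S is finite, so inf(S) = min(S).
Sorted increasing:
-4/3, 7/6, 11/8, 10/7
The extremum is -4/3.
For every x in S, x >= -4/3. And -4/3 is in S, so it is attained.
Therefore inf(S) = -4/3.

-4/3


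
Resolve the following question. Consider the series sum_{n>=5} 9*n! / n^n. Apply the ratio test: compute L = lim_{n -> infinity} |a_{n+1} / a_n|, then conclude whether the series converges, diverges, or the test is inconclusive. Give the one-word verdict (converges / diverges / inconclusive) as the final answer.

Let a_n denote the general term. Form the ratio a_{n+1}/a_n and simplify:
a_{n+1}/a_n = (n/(n + 1))^n
Take the limit as n -> infinity: L = exp(-1).
Since L = exp(-1) < 1, the ratio test implies the series converges.

converges


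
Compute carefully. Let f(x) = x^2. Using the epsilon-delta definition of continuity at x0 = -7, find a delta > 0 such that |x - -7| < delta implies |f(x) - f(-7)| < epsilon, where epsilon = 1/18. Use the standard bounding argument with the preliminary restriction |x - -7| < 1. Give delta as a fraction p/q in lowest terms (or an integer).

Factor: |x^2 - (-7)^2| = |x - -7| * |x + -7|.
Impose |x - -7| < 1 first. Then |x + -7| = |(x - -7) + 2*(-7)| <= |x - -7| + 2*|-7| < 1 + 14 = 15.
So |x^2 - (-7)^2| < delta * 15.
We need delta * 15 <= 1/18, i.e. delta <= 1/18/15 = 1/270.
Since 1/270 < 1, this is tighter than 1; take delta = 1/270.
So delta = 1/270 works.

1/270


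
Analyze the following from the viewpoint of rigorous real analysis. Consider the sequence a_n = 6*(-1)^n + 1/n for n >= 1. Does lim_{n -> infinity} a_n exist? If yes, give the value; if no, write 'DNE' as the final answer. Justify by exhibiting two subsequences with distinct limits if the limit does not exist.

Examine the behaviour of a_n along subsequences.
a_{2k} = 6 + 1/(2k) -> 6. a_{2k+1} = -6 + 1/(2k+1) -> -6.
Since these two subsequential limits are 6 and -6, distinct, the full sequence cannot converge (a convergent sequence has all subsequences tending to the same limit). So lim a_n does not exist.

DNE


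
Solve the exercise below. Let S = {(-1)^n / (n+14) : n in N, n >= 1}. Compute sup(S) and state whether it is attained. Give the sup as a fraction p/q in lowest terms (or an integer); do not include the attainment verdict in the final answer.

Analysis:
- Values: -1/15, 1/16, -1/17, 1/18, -1/19, ...
- Positive terms (even n): 1/(2+14), 1/(4+14), ... decreasing -> max = 1/16 (n=2).
- Negative terms (odd n): -1/(1+14), -1/(3+14), ... increasing -> min = -1/15 (n=1).
- So sup = 1/16 (attained at n=2); inf = -1/15 (attained at n=1).
Conclusion: sup(S) = 1/16, attained in S.

1/16


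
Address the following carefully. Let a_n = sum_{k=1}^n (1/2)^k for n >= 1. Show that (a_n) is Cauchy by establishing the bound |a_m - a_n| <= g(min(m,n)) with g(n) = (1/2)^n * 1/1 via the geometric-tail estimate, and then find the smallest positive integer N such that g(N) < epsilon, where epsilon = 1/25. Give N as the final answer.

For m > n >= 1: |a_m - a_n| = sum_{k=n+1}^m (1/2)^k < sum_{k=n+1}^infinity (1/2)^k = (1/2)^(n+1) / (1 - 1/2) = (1/2)^n * (1/2) * (2/1) = (1/2)^n * 1/1.
So g(n) = (1/2)^n / 1. Since g(n) -> 0, (a_n) is Cauchy.
Now solve g(N) < 1/25: (1/2)^N / 1 < 1/25 <=> 2^N > 1 / (1 * 1/25) = 25.
Check powers of 2: 2^4 = 16 <= 25, 2^5 = 32 > 25.
So the smallest such N is 5. Check: g(5) = 1/(1 * 32) = 1/32 < 1/25.

5


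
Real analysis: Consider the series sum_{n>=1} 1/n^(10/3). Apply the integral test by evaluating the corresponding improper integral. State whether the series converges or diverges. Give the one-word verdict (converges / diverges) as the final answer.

Let f(x) = x^(-10/3). Then f is positive, continuous, and decreasing on [1, infinity), so the integral test applies.
Compute the improper integral int_{1}^infinity f(x) dx:
  antiderivative F(x) = -3/(7*x^(7/3)).
  As x -> infinity, F(x) -> 0 (since p = 10/3 > 1).
  So int = F(infinity) - F(1) = 0 - (-3/7) = 3/7.
  Finite, so by the integral test, the series converges.

converges


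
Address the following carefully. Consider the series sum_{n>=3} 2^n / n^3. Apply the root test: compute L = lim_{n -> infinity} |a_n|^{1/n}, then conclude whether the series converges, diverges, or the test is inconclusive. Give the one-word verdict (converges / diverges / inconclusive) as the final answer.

Let a_n denote the general term. Form |a_n|^(1/n) and simplify:
|a_n|^(1/n) = 2/n^(3/n)
Take the limit as n -> infinity: L = 2.
Since L = 2 > 1, the root test implies divergence.

diverges


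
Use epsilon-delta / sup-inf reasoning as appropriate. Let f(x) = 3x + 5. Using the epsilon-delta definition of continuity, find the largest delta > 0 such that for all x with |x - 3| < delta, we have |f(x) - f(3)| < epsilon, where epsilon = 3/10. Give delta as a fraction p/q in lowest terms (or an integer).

We compute f(3) = 3*(3) + 5 = 14.
|f(x) - f(3)| = |3x + 5 - (14)| = |3(x - 3)| = 3|x - 3|.
We need 3|x - 3| < 3/10, i.e. |x - 3| < 3/10 / 3 = 1/10.
So any delta <= 1/10 works. Conversely, if delta > 1/10, then x = 3 + 1/10 satisfies |x - 3| = 1/10 < delta but |f(x) - f(3)| = 3 * 1/10 = 3/10, which is not < 3/10; so no larger delta works.
Hence the largest such delta is 1/10.

1/10


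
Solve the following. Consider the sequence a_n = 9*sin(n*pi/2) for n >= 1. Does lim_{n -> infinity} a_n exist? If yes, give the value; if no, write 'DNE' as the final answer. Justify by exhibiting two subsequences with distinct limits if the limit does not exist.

Examine the behaviour of a_n along subsequences.
a_{4k+1} = 9*sin(pi/2 + 2k*pi) = 9 -> 9. a_{4k+3} = 9*sin(3pi/2 + 2k*pi) = -9 -> -9.
Since these two subsequential limits are 9 and -9, distinct, the full sequence cannot converge (a convergent sequence has all subsequences tending to the same limit). So lim a_n does not exist.

DNE


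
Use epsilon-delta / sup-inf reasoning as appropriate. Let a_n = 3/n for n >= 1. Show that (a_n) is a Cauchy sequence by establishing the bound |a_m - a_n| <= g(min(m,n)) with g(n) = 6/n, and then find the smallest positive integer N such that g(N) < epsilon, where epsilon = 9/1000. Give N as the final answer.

For any m, n >= 1, by the triangle inequality:
|a_m - a_n| = |3/m - 3/n| <= 3*1/m + 3*1/n <= 6/min(m,n).
So g(n) = 6/n bounds the Cauchy difference. Since g(n) -> 0, (a_n) is Cauchy.
Now solve g(N) < 9/1000: 6/N < 9/1000 <=> N > 6 / (9/1000) = 2000/3.
The smallest integer strictly greater than 2000/3 is N = 667.
Check: g(667) = 6/667 = 6/667 < 9/1000; g(666) = 1/111 >= 9/1000. So N = 667.

667
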